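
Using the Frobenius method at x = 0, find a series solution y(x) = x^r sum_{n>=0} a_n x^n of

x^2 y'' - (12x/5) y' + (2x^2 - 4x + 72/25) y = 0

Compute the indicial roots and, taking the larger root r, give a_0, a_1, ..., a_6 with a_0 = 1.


Write in Frobenius form y'' + (p(x)/x) y' + (q(x)/x^2) y = 0:
  p(x) = -12/5,  q(x) = 2x^2 - 4x + 72/25.
Indicial equation: r(r-1) + (-12/5) r + (72/25) = 0 -> roots r_1 = 9/5, r_2 = 8/5.
Take r = r_1 = 9/5. Let y(x) = x^r sum_{n>=0} a_n x^n with a_0 = 1.
Substitute y = x^r sum a_n x^n and match x^{r+n}. The recurrence is
  D(n) a_n - 4 a_{n-1} + 2 a_{n-2} = 0,  where D(n) = (r+n)(r+n-1) + (-12/5)(r+n) + (72/25).
  a_n = [4 a_{n-1} - 2 a_{n-2}] / D(n).
Since the indicial polynomial factors as (r - r_1)(r - r_2), D(n) = (r_1 + n - r_1)(r_1 + n - r_2) = n(n + 1/5).
Evaluating step by step (a_0 = 1):
  n = 1: D(1) = 1(1 + 1/5) = 6/5; numerator = 4(1) = 4; a_1 = (4)/(6/5) = 10/3
  n = 2: D(2) = 2(2 + 1/5) = 22/5; numerator = 4(10/3) - 2(1) = 34/3; a_2 = (34/3)/(22/5) = 85/33
  n = 3: D(3) = 3(3 + 1/5) = 48/5; numerator = 4(85/33) - 2(10/3) = 40/11; a_3 = (40/11)/(48/5) = 25/66
  n = 4: D(4) = 4(4 + 1/5) = 84/5; numerator = 4(25/66) - 2(85/33) = -40/11; a_4 = (-40/11)/(84/5) = -50/231
  n = 5: D(5) = 5(5 + 1/5) = 26; numerator = 4(-50/231) - 2(25/66) = -125/77; a_5 = (-125/77)/(26) = -125/2002
  n = 6: D(6) = 6(6 + 1/5) = 186/5; numerator = 4(-125/2002) - 2(-50/231) = 50/273; a_6 = (50/273)/(186/5) = 125/25389

r = 9/5; a_0 = 1; a_1 = 10/3; a_2 = 85/33; a_3 = 25/66; a_4 = -50/231; a_5 = -125/2002; a_6 = 125/25389


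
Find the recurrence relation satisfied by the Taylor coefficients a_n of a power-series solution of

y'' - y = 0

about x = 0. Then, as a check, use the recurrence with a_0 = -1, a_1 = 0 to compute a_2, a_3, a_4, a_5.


Substitute y = sum_n a_n x^n into y'' + (const) y = 0.
y''(x) = sum_{n>=0} (n+2)(n+1) a_{n+2} x^n.
The ODE becomes sum_n [(n+2)(n+1) a_{n+2} - 1 a_n] x^n = 0.
Setting each coefficient to zero gives the recurrence:
  (n+2)(n+1) a_{n+2} - 1 a_n = 0,
  a_{n+2} = 1 / ((n+1)(n+2)) a_n.

Check with a_0 = -1, a_1 = 0 (apply the recurrence for n = 0, 1, 2, 3): a_0 = -1, a_1 = 0, a_2 = -1/2, a_3 = 0, a_4 = -1/24, a_5 = 0.

a_{n+2} = 1/((n+1)(n+2)) * a_n; check: a_0 = -1, a_1 = 0, a_2 = -1/2, a_3 = 0, a_4 = -1/24, a_5 = 0


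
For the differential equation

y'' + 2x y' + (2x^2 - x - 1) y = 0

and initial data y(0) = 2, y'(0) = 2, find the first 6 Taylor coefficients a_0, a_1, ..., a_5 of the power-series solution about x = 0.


Ansatz: y(x) = sum_{n>=0} a_n x^n, so y'(x) = sum_{n>=1} n a_n x^(n-1) and y''(x) = sum_{n>=2} n(n-1) a_n x^(n-2).
Substitute into P(x) y'' + Q(x) y' + R(x) y = 0 with P(x) = 1, Q(x) = 2x, R(x) = 2x^2 - x - 1, and match powers of x.
Initial conditions: a_0 = 2, a_1 = 2.
Setting the coefficient of each power of x to zero and solving order by order (substituting the coefficients already found):
  x^0: 2 a_2 - a_0 = 0  ->  2 a_2 = a_0 = 2  ->  a_2 = 1
  x^1: 6 a_3 + a_1 - a_0 = 0  ->  6 a_3 = -a_1 + a_0 = 0  ->  a_3 = 0
  x^2: 12 a_4 + 3 a_2 - a_1 + 2 a_0 = 0  ->  12 a_4 = -3 a_2 + a_1 - 2 a_0 = -5  ->  a_4 = -5/12
  x^3: 20 a_5 + 5 a_3 - a_2 + 2 a_1 = 0  ->  20 a_5 = -5 a_3 + a_2 - 2 a_1 = -3  ->  a_5 = -3/20
Truncated series: y(x) = 2 + 2 x + x^2 - (5/12) x^4 - (3/20) x^5 + O(x^6).

a_0 = 2; a_1 = 2; a_2 = 1; a_3 = 0; a_4 = -5/12; a_5 = -3/20


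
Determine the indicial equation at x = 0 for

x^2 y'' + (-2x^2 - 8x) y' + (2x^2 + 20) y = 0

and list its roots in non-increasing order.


Divide by x^2 to reach normal form y'' + P_1(x) y' + P_2(x) y = 0 with P_1(x) = -2 - 8/x and P_2(x) = 2 + 20/x^2.
x = 0 is a singular point because the y'-coefficient -2 - 8/x has a pole at x = 0 and the y-coefficient 2 + 20/x^2 has a pole at x = 0.
It is a regular singular point because x P_1(x) = p(x) = -2x - 8 and x^2 P_2(x) = q(x) = 2x^2 + 20 are polynomials, hence analytic at x = 0.
p(0) = -8,  q(0) = 20.
Indicial equation: r(r-1) + p(0) r + q(0) = 0, i.e. r^2 + (p(0) - 1) r + q(0) = 0, i.e. r^2 - 9 r + 20 = 0.
Discriminant: (-9)^2 - 4(20) = 1, so r = (9 ± 1)/2.
Solving: r_1 = 5, r_2 = 4.

indicial: r^2 - 9 r + 20 = 0; roots r_1 = 5, r_2 = 4


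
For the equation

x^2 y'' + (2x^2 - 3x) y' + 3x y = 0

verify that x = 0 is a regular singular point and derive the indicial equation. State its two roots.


Divide by x^2 to reach normal form y'' + P_1(x) y' + P_2(x) y = 0 with P_1(x) = 2 - 3/x and P_2(x) = 3/x.
x = 0 is a singular point because the y'-coefficient 2 - 3/x has a pole at x = 0 and the y-coefficient 3/x has a pole at x = 0.
It is a regular singular point because x P_1(x) = p(x) = 2x - 3 and x^2 P_2(x) = q(x) = 3x are polynomials, hence analytic at x = 0.
p(0) = -3,  q(0) = 0.
Indicial equation: r(r-1) + p(0) r + q(0) = 0, i.e. r^2 + (p(0) - 1) r + q(0) = 0, i.e. r^2 - 4 r = 0.
Discriminant: (-4)^2 - 4(0) = 16, so r = (4 ± 4)/2.
Solving: r_1 = 4, r_2 = 0.

indicial: r^2 - 4 r = 0; roots r_1 = 4, r_2 = 0


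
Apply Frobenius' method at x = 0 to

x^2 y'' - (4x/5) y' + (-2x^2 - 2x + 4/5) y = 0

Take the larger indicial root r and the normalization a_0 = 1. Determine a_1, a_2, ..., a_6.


Write in Frobenius form y'' + (p(x)/x) y' + (q(x)/x^2) y = 0:
  p(x) = -4/5,  q(x) = -2x^2 - 2x + 4/5.
Indicial equation: r(r-1) + (-4/5) r + (4/5) = 0 -> roots r_1 = 1, r_2 = 4/5.
Take r = r_1 = 1. Let y(x) = x^r sum_{n>=0} a_n x^n with a_0 = 1.
Substitute y = x^r sum a_n x^n and match x^{r+n}. The recurrence is
  D(n) a_n - 2 a_{n-1} - 2 a_{n-2} = 0,  where D(n) = (r+n)(r+n-1) + (-4/5)(r+n) + (4/5).
  a_n = [2 a_{n-1} + 2 a_{n-2}] / D(n).
Since the indicial polynomial factors as (r - r_1)(r - r_2), D(n) = (r_1 + n - r_1)(r_1 + n - r_2) = n(n + 1/5).
Evaluating step by step (a_0 = 1):
  n = 1: D(1) = 1(1 + 1/5) = 6/5; numerator = 2(1) = 2; a_1 = (2)/(6/5) = 5/3
  n = 2: D(2) = 2(2 + 1/5) = 22/5; numerator = 2(5/3) + 2(1) = 16/3; a_2 = (16/3)/(22/5) = 40/33
  n = 3: D(3) = 3(3 + 1/5) = 48/5; numerator = 2(40/33) + 2(5/3) = 190/33; a_3 = (190/33)/(48/5) = 475/792
  n = 4: D(4) = 4(4 + 1/5) = 84/5; numerator = 2(475/792) + 2(40/33) = 1435/396; a_4 = (1435/396)/(84/5) = 1025/4752
  n = 5: D(5) = 5(5 + 1/5) = 26; numerator = 2(1025/4752) + 2(475/792) = 3875/2376; a_5 = (3875/2376)/(26) = 3875/61776
  n = 6: D(6) = 6(6 + 1/5) = 186/5; numerator = 2(3875/61776) + 2(1025/4752) = 2150/3861; a_6 = (2150/3861)/(186/5) = 5375/359073

r = 1; a_0 = 1; a_1 = 5/3; a_2 = 40/33; a_3 = 475/792; a_4 = 1025/4752; a_5 = 3875/61776; a_6 = 5375/359073


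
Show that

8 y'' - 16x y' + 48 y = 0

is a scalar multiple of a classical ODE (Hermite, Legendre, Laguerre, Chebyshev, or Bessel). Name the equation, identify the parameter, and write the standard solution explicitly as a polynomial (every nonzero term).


All three coefficients share the factor 8; dividing through by 8 gives  y'' - 2x y' + 6 y = 0.
This matches the Hermite equation y'' - 2x y' + 2n y = 0 with 2n = 6, so n = 3; the polynomial solution is H_3(x).
With y = sum_k a_k x^k, matching x^k gives (k+2)(k+1) a_{k+2} = 2(k - n) a_k = 2(k - 3) a_k. The right side vanishes at k = 3, so the series with the parity of 3 terminates at degree 3.
Standard normalization: leading coefficient of H_n is 2^n, so a_3 = 2^3 = 8. Work downward with a_k = (k+1)(k+2) a_{k+2} / (2(k - n)):
  a_1 = (2)(3)(8) / (2(1 - 3)) = 48/(-4) = -12
Hence H_3(x) = 8 x^3 - 12 x.

H_3(x); series = 8 x^3 - 12 x


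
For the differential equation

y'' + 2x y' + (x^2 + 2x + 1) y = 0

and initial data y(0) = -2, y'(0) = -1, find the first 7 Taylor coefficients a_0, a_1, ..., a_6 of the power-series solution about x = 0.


Ansatz: y(x) = sum_{n>=0} a_n x^n, so y'(x) = sum_{n>=1} n a_n x^(n-1) and y''(x) = sum_{n>=2} n(n-1) a_n x^(n-2).
Substitute into P(x) y'' + Q(x) y' + R(x) y = 0 with P(x) = 1, Q(x) = 2x, R(x) = x^2 + 2x + 1, and match powers of x.
Initial conditions: a_0 = -2, a_1 = -1.
Setting the coefficient of each power of x to zero and solving order by order (substituting the coefficients already found):
  x^0: 2 a_2 + a_0 = 0  ->  2 a_2 = -a_0 = 2  ->  a_2 = 1
  x^1: 6 a_3 + 3 a_1 + 2 a_0 = 0  ->  6 a_3 = -3 a_1 - 2 a_0 = 7  ->  a_3 = 7/6
  x^2: 12 a_4 + 5 a_2 + 2 a_1 + a_0 = 0  ->  12 a_4 = -5 a_2 - 2 a_1 - a_0 = -1  ->  a_4 = -1/12
  x^3: 20 a_5 + 7 a_3 + 2 a_2 + a_1 = 0  ->  20 a_5 = -7 a_3 - 2 a_2 - a_1 = -55/6  ->  a_5 = -11/24
  x^4: 30 a_6 + 9 a_4 + 2 a_3 + a_2 = 0  ->  30 a_6 = -9 a_4 - 2 a_3 - a_2 = -31/12  ->  a_6 = -31/360
Truncated series: y(x) = -2 - x + x^2 + (7/6) x^3 - (1/12) x^4 - (11/24) x^5 - (31/360) x^6 + O(x^7).

a_0 = -2; a_1 = -1; a_2 = 1; a_3 = 7/6; a_4 = -1/12; a_5 = -11/24; a_6 = -31/360


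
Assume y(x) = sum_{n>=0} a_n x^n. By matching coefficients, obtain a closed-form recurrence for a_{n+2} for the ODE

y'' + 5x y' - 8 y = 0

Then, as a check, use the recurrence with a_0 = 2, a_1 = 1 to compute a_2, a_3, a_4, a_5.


Substitute y = sum_n a_n x^n.
y''(x) has coefficient (n+2)(n+1) a_{n+2} at x^n;
5 x y'(x) has coefficient 5 n a_n at x^n (shift);
-8 y(x) has coefficient -8 a_n at x^n.
Matching x^n: (n+2)(n+1) a_{n+2} + (5n - 8) a_n = 0.
Thus a_{n+2} = (-5n + 8) / ((n+1)(n+2)) * a_n.

Check with a_0 = 2, a_1 = 1 (apply the recurrence for n = 0, 1, 2, 3): a_0 = 2, a_1 = 1, a_2 = 8, a_3 = 1/2, a_4 = -4/3, a_5 = -7/40.

a_(n+2) = (-5n + 8) / ((n+1)(n+2)) * a_n; check: a_0 = 2, a_1 = 1, a_2 = 8, a_3 = 1/2, a_4 = -4/3, a_5 = -7/40


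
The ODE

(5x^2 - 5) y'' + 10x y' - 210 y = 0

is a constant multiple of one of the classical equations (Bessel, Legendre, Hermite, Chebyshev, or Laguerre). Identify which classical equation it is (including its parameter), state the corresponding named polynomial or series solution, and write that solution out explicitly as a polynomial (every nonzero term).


All three coefficients share the factor -5; dividing through by -5 gives  (1 - x^2) y'' - 2x y' + 42 y = 0.
This matches the Legendre equation (1 - x^2) y'' - 2x y' + n(n+1) y = 0 (note the -2x y' term) with n(n+1) = 42, so n = 6; the polynomial solution is P_6(x).
With y = sum_k a_k x^k, matching x^k gives (k+2)(k+1) a_{k+2} = [k(k+1) - n(n+1)] a_k = (k - 6)(k + 7) a_k. The right side vanishes at k = 6, so the series with the parity of 6 terminates at degree 6.
Standard normalization (P_n(1) = 1): leading coefficient (2n)!/(2^n (n!)^2) = 479001600/(64*518400) = 231/16, so a_6 = 231/16. Work downward with a_k = (k+1)(k+2) a_{k+2} / ((k - 6)(k + 7)):
  a_4 = (5)(6)(231/16) / ((4 - 6)(4 + 7)) = (3465/8)/(-22) = -315/16
  a_2 = (3)(4)(-315/16) / ((2 - 6)(2 + 7)) = (-945/4)/(-36) = 105/16
  a_0 = (1)(2)(105/16) / ((0 - 6)(0 + 7)) = (105/8)/(-42) = -5/16
Hence P_6(x) = 231 x^6/16 - 315 x^4/16 + 105 x^2/16 - 5/16.

P_6(x); series = 231 x^6/16 - 315 x^4/16 + 105 x^2/16 - 5/16


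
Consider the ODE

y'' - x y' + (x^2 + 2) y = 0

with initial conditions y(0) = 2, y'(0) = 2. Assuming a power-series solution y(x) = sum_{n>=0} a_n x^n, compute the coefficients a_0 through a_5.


Ansatz: y(x) = sum_{n>=0} a_n x^n, so y'(x) = sum_{n>=1} n a_n x^(n-1) and y''(x) = sum_{n>=2} n(n-1) a_n x^(n-2).
Substitute into P(x) y'' + Q(x) y' + R(x) y = 0 with P(x) = 1, Q(x) = -x, R(x) = x^2 + 2, and match powers of x.
Initial conditions: a_0 = 2, a_1 = 2.
Setting the coefficient of each power of x to zero and solving order by order (substituting the coefficients already found):
  x^0: 2 a_2 + 2 a_0 = 0  ->  2 a_2 = -2 a_0 = -4  ->  a_2 = -2
  x^1: 6 a_3 + a_1 = 0  ->  6 a_3 = -a_1 = -2  ->  a_3 = -1/3
  x^2: 12 a_4 + a_0 = 0  ->  12 a_4 = -a_0 = -2  ->  a_4 = -1/6
  x^3: 20 a_5 - a_3 + a_1 = 0  ->  20 a_5 = a_3 - a_1 = -7/3  ->  a_5 = -7/60
Truncated series: y(x) = 2 + 2 x - 2 x^2 - (1/3) x^3 - (1/6) x^4 - (7/60) x^5 + O(x^6).

a_0 = 2; a_1 = 2; a_2 = -2; a_3 = -1/3; a_4 = -1/6; a_5 = -7/60


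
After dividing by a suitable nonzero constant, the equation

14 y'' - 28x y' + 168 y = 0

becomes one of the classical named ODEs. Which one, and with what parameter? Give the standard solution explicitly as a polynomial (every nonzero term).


All three coefficients share the factor 14; dividing through by 14 gives  y'' - 2x y' + 12 y = 0.
This matches the Hermite equation y'' - 2x y' + 2n y = 0 with 2n = 12, so n = 6; the polynomial solution is H_6(x).
With y = sum_k a_k x^k, matching x^k gives (k+2)(k+1) a_{k+2} = 2(k - n) a_k = 2(k - 6) a_k. The right side vanishes at k = 6, so the series with the parity of 6 terminates at degree 6.
Standard normalization: leading coefficient of H_n is 2^n, so a_6 = 2^6 = 64. Work downward with a_k = (k+1)(k+2) a_{k+2} / (2(k - n)):
  a_4 = (5)(6)(64) / (2(4 - 6)) = 1920/(-4) = -480
  a_2 = (3)(4)(-480) / (2(2 - 6)) = -5760/(-8) = 720
  a_0 = (1)(2)(720) / (2(0 - 6)) = 1440/(-12) = -120
Hence H_6(x) = 64 x^6 - 480 x^4 + 720 x^2 - 120.

H_6(x); series = 64 x^6 - 480 x^4 + 720 x^2 - 120


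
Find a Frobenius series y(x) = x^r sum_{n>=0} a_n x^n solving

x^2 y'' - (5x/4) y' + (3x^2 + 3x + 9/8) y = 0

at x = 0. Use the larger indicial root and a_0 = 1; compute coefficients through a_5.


Write in Frobenius form y'' + (p(x)/x) y' + (q(x)/x^2) y = 0:
  p(x) = -5/4,  q(x) = 3x^2 + 3x + 9/8.
Indicial equation: r(r-1) + (-5/4) r + (9/8) = 0 -> roots r_1 = 3/2, r_2 = 3/4.
Take r = r_1 = 3/2. Let y(x) = x^r sum_{n>=0} a_n x^n with a_0 = 1.
Substitute y = x^r sum a_n x^n and match x^{r+n}. The recurrence is
  D(n) a_n + 3 a_{n-1} + 3 a_{n-2} = 0,  where D(n) = (r+n)(r+n-1) + (-5/4)(r+n) + (9/8).
  a_n = [-3 a_{n-1} - 3 a_{n-2}] / D(n).
Since the indicial polynomial factors as (r - r_1)(r - r_2), D(n) = (r_1 + n - r_1)(r_1 + n - r_2) = n(n + 3/4).
Evaluating step by step (a_0 = 1):
  n = 1: D(1) = 1(1 + 3/4) = 7/4; numerator = -3(1) = -3; a_1 = (-3)/(7/4) = -12/7
  n = 2: D(2) = 2(2 + 3/4) = 11/2; numerator = -3(-12/7) - 3(1) = 15/7; a_2 = (15/7)/(11/2) = 30/77
  n = 3: D(3) = 3(3 + 3/4) = 45/4; numerator = -3(30/77) - 3(-12/7) = 306/77; a_3 = (306/77)/(45/4) = 136/385
  n = 4: D(4) = 4(4 + 3/4) = 19; numerator = -3(136/385) - 3(30/77) = -78/35; a_4 = (-78/35)/(19) = -78/665
  n = 5: D(5) = 5(5 + 3/4) = 115/4; numerator = -3(-78/665) - 3(136/385) = -5178/7315; a_5 = (-5178/7315)/(115/4) = -20712/841225

r = 3/2; a_0 = 1; a_1 = -12/7; a_2 = 30/77; a_3 = 136/385; a_4 = -78/665; a_5 = -20712/841225


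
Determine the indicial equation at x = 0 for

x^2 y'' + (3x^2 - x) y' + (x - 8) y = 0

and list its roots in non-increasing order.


Divide by x^2 to reach normal form y'' + P_1(x) y' + P_2(x) y = 0 with P_1(x) = 3 - 1/x and P_2(x) = 1/x - 8/x^2.
x = 0 is a singular point because the y'-coefficient 3 - 1/x has a pole at x = 0 and the y-coefficient 1/x - 8/x^2 has a pole at x = 0.
It is a regular singular point because x P_1(x) = p(x) = 3x - 1 and x^2 P_2(x) = q(x) = x - 8 are polynomials, hence analytic at x = 0.
p(0) = -1,  q(0) = -8.
Indicial equation: r(r-1) + p(0) r + q(0) = 0, i.e. r^2 + (p(0) - 1) r + q(0) = 0, i.e. r^2 - 2 r - 8 = 0.
Discriminant: (-2)^2 - 4(-8) = 36, so r = (2 ± 6)/2.
Solving: r_1 = 4, r_2 = -2.

indicial: r^2 - 2 r - 8 = 0; roots r_1 = 4, r_2 = -2


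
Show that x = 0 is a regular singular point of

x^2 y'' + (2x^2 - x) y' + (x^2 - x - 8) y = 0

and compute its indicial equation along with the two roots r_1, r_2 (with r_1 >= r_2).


Divide by x^2 to reach normal form y'' + P_1(x) y' + P_2(x) y = 0 with P_1(x) = 2 - 1/x and P_2(x) = 1 - 1/x - 8/x^2.
x = 0 is a singular point because the y'-coefficient 2 - 1/x has a pole at x = 0 and the y-coefficient 1 - 1/x - 8/x^2 has a pole at x = 0.
It is a regular singular point because x P_1(x) = p(x) = 2x - 1 and x^2 P_2(x) = q(x) = x^2 - x - 8 are polynomials, hence analytic at x = 0.
p(0) = -1,  q(0) = -8.
Indicial equation: r(r-1) + p(0) r + q(0) = 0, i.e. r^2 + (p(0) - 1) r + q(0) = 0, i.e. r^2 - 2 r - 8 = 0.
Discriminant: (-2)^2 - 4(-8) = 36, so r = (2 ± 6)/2.
Solving: r_1 = 4, r_2 = -2.

indicial: r^2 - 2 r - 8 = 0; roots r_1 = 4, r_2 = -2


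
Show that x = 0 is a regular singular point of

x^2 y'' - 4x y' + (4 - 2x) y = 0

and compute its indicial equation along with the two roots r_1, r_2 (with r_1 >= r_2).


Divide by x^2 to reach normal form y'' + P_1(x) y' + P_2(x) y = 0 with P_1(x) = -4/x and P_2(x) = -2/x + 4/x^2.
x = 0 is a singular point because the y'-coefficient -4/x has a pole at x = 0 and the y-coefficient -2/x + 4/x^2 has a pole at x = 0.
It is a regular singular point because x P_1(x) = p(x) = -4 and x^2 P_2(x) = q(x) = 4 - 2x are polynomials, hence analytic at x = 0.
p(0) = -4,  q(0) = 4.
Indicial equation: r(r-1) + p(0) r + q(0) = 0, i.e. r^2 + (p(0) - 1) r + q(0) = 0, i.e. r^2 - 5 r + 4 = 0.
Discriminant: (-5)^2 - 4(4) = 9, so r = (5 ± 3)/2.
Solving: r_1 = 4, r_2 = 1.

indicial: r^2 - 5 r + 4 = 0; roots r_1 = 4, r_2 = 1


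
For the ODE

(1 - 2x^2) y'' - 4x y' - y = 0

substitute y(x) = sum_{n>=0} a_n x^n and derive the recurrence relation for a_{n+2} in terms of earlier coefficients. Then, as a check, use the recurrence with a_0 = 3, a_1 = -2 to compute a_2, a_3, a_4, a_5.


Substitute y = sum_n a_n x^n.
(1 - 2 x^2) y'' contributes (n+2)(n+1) a_{n+2} - 2 n(n-1) a_n at x^n.
-4 x y'(x) contributes -4 n a_n at x^n.
-y(x) contributes -1 a_n at x^n.
Matching x^n: (n+2)(n+1) a_{n+2} + (-2 n(n-1) - 4 n - 1) a_n = 0.
Thus a_{n+2} = (2 n(n-1) + 4 n + 1) / ((n+1)(n+2)) * a_n.

Check with a_0 = 3, a_1 = -2 (apply the recurrence for n = 0, 1, 2, 3): a_0 = 3, a_1 = -2, a_2 = 3/2, a_3 = -5/3, a_4 = 13/8, a_5 = -25/12.

a_(n+2) = (2 n(n-1) + 4 n + 1) / ((n+1)(n+2)) * a_n; check: a_0 = 3, a_1 = -2, a_2 = 3/2, a_3 = -5/3, a_4 = 13/8, a_5 = -25/12


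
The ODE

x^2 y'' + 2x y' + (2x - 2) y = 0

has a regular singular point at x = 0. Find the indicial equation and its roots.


Divide by x^2 to reach normal form y'' + P_1(x) y' + P_2(x) y = 0 with P_1(x) = 2/x and P_2(x) = 2/x - 2/x^2.
x = 0 is a singular point because the y'-coefficient 2/x has a pole at x = 0 and the y-coefficient 2/x - 2/x^2 has a pole at x = 0.
It is a regular singular point because x P_1(x) = p(x) = 2 and x^2 P_2(x) = q(x) = 2x - 2 are polynomials, hence analytic at x = 0.
p(0) = 2,  q(0) = -2.
Indicial equation: r(r-1) + p(0) r + q(0) = 0, i.e. r^2 + (p(0) - 1) r + q(0) = 0, i.e. r^2 + 1 r - 2 = 0.
Discriminant: (1)^2 - 4(-2) = 9, so r = (-1 ± 3)/2.
Solving: r_1 = 1, r_2 = -2.

indicial: r^2 + 1 r - 2 = 0; roots r_1 = 1, r_2 = -2


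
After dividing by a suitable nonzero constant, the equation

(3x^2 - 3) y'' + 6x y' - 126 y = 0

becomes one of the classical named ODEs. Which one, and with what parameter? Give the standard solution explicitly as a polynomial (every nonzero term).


All three coefficients share the factor -3; dividing through by -3 gives  (1 - x^2) y'' - 2x y' + 42 y = 0.
This matches the Legendre equation (1 - x^2) y'' - 2x y' + n(n+1) y = 0 (note the -2x y' term) with n(n+1) = 42, so n = 6; the polynomial solution is P_6(x).
With y = sum_k a_k x^k, matching x^k gives (k+2)(k+1) a_{k+2} = [k(k+1) - n(n+1)] a_k = (k - 6)(k + 7) a_k. The right side vanishes at k = 6, so the series with the parity of 6 terminates at degree 6.
Standard normalization (P_n(1) = 1): leading coefficient (2n)!/(2^n (n!)^2) = 479001600/(64*518400) = 231/16, so a_6 = 231/16. Work downward with a_k = (k+1)(k+2) a_{k+2} / ((k - 6)(k + 7)):
  a_4 = (5)(6)(231/16) / ((4 - 6)(4 + 7)) = (3465/8)/(-22) = -315/16
  a_2 = (3)(4)(-315/16) / ((2 - 6)(2 + 7)) = (-945/4)/(-36) = 105/16
  a_0 = (1)(2)(105/16) / ((0 - 6)(0 + 7)) = (105/8)/(-42) = -5/16
Hence P_6(x) = 231 x^6/16 - 315 x^4/16 + 105 x^2/16 - 5/16.

P_6(x); series = 231 x^6/16 - 315 x^4/16 + 105 x^2/16 - 5/16


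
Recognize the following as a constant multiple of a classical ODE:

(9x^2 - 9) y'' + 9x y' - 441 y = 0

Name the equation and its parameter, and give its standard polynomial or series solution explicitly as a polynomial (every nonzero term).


All three coefficients share the factor -9; dividing through by -9 gives  (1 - x^2) y'' - x y' + 49 y = 0.
This matches the Chebyshev equation (1 - x^2) y'' - x y' + n^2 y = 0 (note the -x y' term, not -2x y') with n^2 = 49, so n = 7; the polynomial solution is T_7(x).
With y = sum_k a_k x^k, matching x^k gives (k+2)(k+1) a_{k+2} = (k^2 - n^2) a_k = (k - 7)(k + 7) a_k. The right side vanishes at k = 7, so the series with the parity of 7 terminates at degree 7.
Standard normalization: leading coefficient of T_n is 2^(n-1), so a_7 = 2^6 = 64. Work downward with a_k = (k+1)(k+2) a_{k+2} / ((k - 7)(k + 7)):
  a_5 = (6)(7)(64) / ((5 - 7)(5 + 7)) = 2688/(-24) = -112
  a_3 = (4)(5)(-112) / ((3 - 7)(3 + 7)) = -2240/(-40) = 56
  a_1 = (2)(3)(56) / ((1 - 7)(1 + 7)) = 336/(-48) = -7
Hence T_7(x) = 64 x^7 - 112 x^5 + 56 x^3 - 7 x.

T_7(x); series = 64 x^7 - 112 x^5 + 56 x^3 - 7 x


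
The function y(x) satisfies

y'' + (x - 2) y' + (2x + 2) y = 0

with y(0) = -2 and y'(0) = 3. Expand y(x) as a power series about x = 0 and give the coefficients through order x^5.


Ansatz: y(x) = sum_{n>=0} a_n x^n, so y'(x) = sum_{n>=1} n a_n x^(n-1) and y''(x) = sum_{n>=2} n(n-1) a_n x^(n-2).
Substitute into P(x) y'' + Q(x) y' + R(x) y = 0 with P(x) = 1, Q(x) = x - 2, R(x) = 2x + 2, and match powers of x.
Initial conditions: a_0 = -2, a_1 = 3.
Setting the coefficient of each power of x to zero and solving order by order (substituting the coefficients already found):
  x^0: 2 a_2 - 2 a_1 + 2 a_0 = 0  ->  2 a_2 = 2 a_1 - 2 a_0 = 10  ->  a_2 = 5
  x^1: 6 a_3 - 4 a_2 + 3 a_1 + 2 a_0 = 0  ->  6 a_3 = 4 a_2 - 3 a_1 - 2 a_0 = 15  ->  a_3 = 5/2
  x^2: 12 a_4 - 6 a_3 + 4 a_2 + 2 a_1 = 0  ->  12 a_4 = 6 a_3 - 4 a_2 - 2 a_1 = -11  ->  a_4 = -11/12
  x^3: 20 a_5 - 8 a_4 + 5 a_3 + 2 a_2 = 0  ->  20 a_5 = 8 a_4 - 5 a_3 - 2 a_2 = -179/6  ->  a_5 = -179/120
Truncated series: y(x) = -2 + 3 x + 5 x^2 + (5/2) x^3 - (11/12) x^4 - (179/120) x^5 + O(x^6).

a_0 = -2; a_1 = 3; a_2 = 5; a_3 = 5/2; a_4 = -11/12; a_5 = -179/120


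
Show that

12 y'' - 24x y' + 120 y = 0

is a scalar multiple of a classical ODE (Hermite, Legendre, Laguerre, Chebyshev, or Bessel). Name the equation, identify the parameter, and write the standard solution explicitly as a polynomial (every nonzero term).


All three coefficients share the factor 12; dividing through by 12 gives  y'' - 2x y' + 10 y = 0.
This matches the Hermite equation y'' - 2x y' + 2n y = 0 with 2n = 10, so n = 5; the polynomial solution is H_5(x).
With y = sum_k a_k x^k, matching x^k gives (k+2)(k+1) a_{k+2} = 2(k - n) a_k = 2(k - 5) a_k. The right side vanishes at k = 5, so the series with the parity of 5 terminates at degree 5.
Standard normalization: leading coefficient of H_n is 2^n, so a_5 = 2^5 = 32. Work downward with a_k = (k+1)(k+2) a_{k+2} / (2(k - n)):
  a_3 = (4)(5)(32) / (2(3 - 5)) = 640/(-4) = -160
  a_1 = (2)(3)(-160) / (2(1 - 5)) = -960/(-8) = 120
Hence H_5(x) = 32 x^5 - 160 x^3 + 120 x.

H_5(x); series = 32 x^5 - 160 x^3 + 120 x


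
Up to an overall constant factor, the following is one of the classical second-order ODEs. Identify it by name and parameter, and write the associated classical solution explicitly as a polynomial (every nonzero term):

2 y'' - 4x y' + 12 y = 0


All three coefficients share the factor 2; dividing through by 2 gives  y'' - 2x y' + 6 y = 0.
This matches the Hermite equation y'' - 2x y' + 2n y = 0 with 2n = 6, so n = 3; the polynomial solution is H_3(x).
With y = sum_k a_k x^k, matching x^k gives (k+2)(k+1) a_{k+2} = 2(k - n) a_k = 2(k - 3) a_k. The right side vanishes at k = 3, so the series with the parity of 3 terminates at degree 3.
Standard normalization: leading coefficient of H_n is 2^n, so a_3 = 2^3 = 8. Work downward with a_k = (k+1)(k+2) a_{k+2} / (2(k - n)):
  a_1 = (2)(3)(8) / (2(1 - 3)) = 48/(-4) = -12
Hence H_3(x) = 8 x^3 - 12 x.

H_3(x); series = 8 x^3 - 12 x


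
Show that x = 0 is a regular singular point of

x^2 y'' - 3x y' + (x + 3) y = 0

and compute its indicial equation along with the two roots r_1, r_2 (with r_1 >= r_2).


Divide by x^2 to reach normal form y'' + P_1(x) y' + P_2(x) y = 0 with P_1(x) = -3/x and P_2(x) = 1/x + 3/x^2.
x = 0 is a singular point because the y'-coefficient -3/x has a pole at x = 0 and the y-coefficient 1/x + 3/x^2 has a pole at x = 0.
It is a regular singular point because x P_1(x) = p(x) = -3 and x^2 P_2(x) = q(x) = x + 3 are polynomials, hence analytic at x = 0.
p(0) = -3,  q(0) = 3.
Indicial equation: r(r-1) + p(0) r + q(0) = 0, i.e. r^2 + (p(0) - 1) r + q(0) = 0, i.e. r^2 - 4 r + 3 = 0.
Discriminant: (-4)^2 - 4(3) = 4, so r = (4 ± 2)/2.
Solving: r_1 = 3, r_2 = 1.

indicial: r^2 - 4 r + 3 = 0; roots r_1 = 3, r_2 = 1


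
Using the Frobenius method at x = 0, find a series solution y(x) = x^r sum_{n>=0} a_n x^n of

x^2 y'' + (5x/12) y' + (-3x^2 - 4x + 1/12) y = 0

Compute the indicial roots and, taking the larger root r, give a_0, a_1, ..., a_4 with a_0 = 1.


Write in Frobenius form y'' + (p(x)/x) y' + (q(x)/x^2) y = 0:
  p(x) = 5/12,  q(x) = -3x^2 - 4x + 1/12.
Indicial equation: r(r-1) + (5/12) r + (1/12) = 0 -> roots r_1 = 1/3, r_2 = 1/4.
Take r = r_1 = 1/3. Let y(x) = x^r sum_{n>=0} a_n x^n with a_0 = 1.
Substitute y = x^r sum a_n x^n and match x^{r+n}. The recurrence is
  D(n) a_n - 4 a_{n-1} - 3 a_{n-2} = 0,  where D(n) = (r+n)(r+n-1) + (5/12)(r+n) + (1/12).
  a_n = [4 a_{n-1} + 3 a_{n-2}] / D(n).
Since the indicial polynomial factors as (r - r_1)(r - r_2), D(n) = (r_1 + n - r_1)(r_1 + n - r_2) = n(n + 1/12).
Evaluating step by step (a_0 = 1):
  n = 1: D(1) = 1(1 + 1/12) = 13/12; numerator = 4(1) = 4; a_1 = (4)/(13/12) = 48/13
  n = 2: D(2) = 2(2 + 1/12) = 25/6; numerator = 4(48/13) + 3(1) = 231/13; a_2 = (231/13)/(25/6) = 1386/325
  n = 3: D(3) = 3(3 + 1/12) = 37/4; numerator = 4(1386/325) + 3(48/13) = 9144/325; a_3 = (9144/325)/(37/4) = 36576/12025
  n = 4: D(4) = 4(4 + 1/12) = 49/3; numerator = 4(36576/12025) + 3(1386/325) = 12006/481; a_4 = (12006/481)/(49/3) = 36018/23569

r = 1/3; a_0 = 1; a_1 = 48/13; a_2 = 1386/325; a_3 = 36576/12025; a_4 = 36018/23569


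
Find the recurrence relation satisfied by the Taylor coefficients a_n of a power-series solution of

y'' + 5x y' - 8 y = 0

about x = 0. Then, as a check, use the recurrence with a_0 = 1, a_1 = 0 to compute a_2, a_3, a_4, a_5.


Substitute y = sum_n a_n x^n.
y''(x) has coefficient (n+2)(n+1) a_{n+2} at x^n;
5 x y'(x) has coefficient 5 n a_n at x^n (shift);
-8 y(x) has coefficient -8 a_n at x^n.
Matching x^n: (n+2)(n+1) a_{n+2} + (5n - 8) a_n = 0.
Thus a_{n+2} = (-5n + 8) / ((n+1)(n+2)) * a_n.

Check with a_0 = 1, a_1 = 0 (apply the recurrence for n = 0, 1, 2, 3): a_0 = 1, a_1 = 0, a_2 = 4, a_3 = 0, a_4 = -2/3, a_5 = 0.

a_(n+2) = (-5n + 8) / ((n+1)(n+2)) * a_n; check: a_0 = 1, a_1 = 0, a_2 = 4, a_3 = 0, a_4 = -2/3, a_5 = 0


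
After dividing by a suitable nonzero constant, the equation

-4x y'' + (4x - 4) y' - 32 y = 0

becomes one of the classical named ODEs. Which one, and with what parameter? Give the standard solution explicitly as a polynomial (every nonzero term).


All three coefficients share the factor -4; dividing through by -4 gives  x y'' + (1 - x) y' + 8 y = 0.
This matches the Laguerre equation x y'' + (1 - x) y' + n y = 0 with n = 8; the polynomial solution is L_8(x).
With y = sum_k a_k x^k, matching x^k gives (k+1)k a_{k+1} + (k+1) a_{k+1} - k a_k + n a_k = 0, i.e. (k+1)^2 a_{k+1} = (k - n) a_k = (k - 8) a_k. The right side vanishes at k = 8, so the series terminates at degree 8.
Standard normalization L_n(0) = 1 gives a_0 = 1. Work upward with a_{k+1} = (k - 8) a_k / (k+1)^2:
  a_1 = (0 - 8)(1) / 1^2 = -8/1 = -8
  a_2 = (1 - 8)(-8) / 2^2 = 56/4 = 14
  a_3 = (2 - 8)(14) / 3^2 = -84/9 = -28/3
  a_4 = (3 - 8)(-28/3) / 4^2 = (140/3)/16 = 35/12
  a_5 = (4 - 8)(35/12) / 5^2 = (-35/3)/25 = -7/15
  a_6 = (5 - 8)(-7/15) / 6^2 = (7/5)/36 = 7/180
  a_7 = (6 - 8)(7/180) / 7^2 = (-7/90)/49 = -1/630
  a_8 = (7 - 8)(-1/630) / 8^2 = (1/630)/64 = 1/40320
Hence L_8(x) = x^8/40320 - x^7/630 + 7 x^6/180 - 7 x^5/15 + 35 x^4/12 - 28 x^3/3 + 14 x^2 - 8 x + 1.

L_8(x); series = x^8/40320 - x^7/630 + 7 x^6/180 - 7 x^5/15 + 35 x^4/12 - 28 x^3/3 + 14 x^2 - 8 x + 1


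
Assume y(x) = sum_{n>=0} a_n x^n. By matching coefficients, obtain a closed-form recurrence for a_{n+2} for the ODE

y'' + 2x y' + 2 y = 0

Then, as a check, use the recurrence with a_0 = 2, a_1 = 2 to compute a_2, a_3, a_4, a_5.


Substitute y = sum_n a_n x^n.
y''(x) has coefficient (n+2)(n+1) a_{n+2} at x^n;
2 x y'(x) has coefficient 2 n a_n at x^n (shift);
2 y(x) has coefficient 2 a_n at x^n.
Matching x^n: (n+2)(n+1) a_{n+2} + (2n + 2) a_n = 0.
Thus a_{n+2} = (-2n - 2) / ((n+1)(n+2)) * a_n.

Check with a_0 = 2, a_1 = 2 (apply the recurrence for n = 0, 1, 2, 3): a_0 = 2, a_1 = 2, a_2 = -2, a_3 = -4/3, a_4 = 1, a_5 = 8/15.

a_(n+2) = (-2n - 2) / ((n+1)(n+2)) * a_n; check: a_0 = 2, a_1 = 2, a_2 = -2, a_3 = -4/3, a_4 = 1, a_5 = 8/15


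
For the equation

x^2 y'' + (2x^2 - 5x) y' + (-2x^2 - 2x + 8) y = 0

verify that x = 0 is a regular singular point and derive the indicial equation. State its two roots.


Divide by x^2 to reach normal form y'' + P_1(x) y' + P_2(x) y = 0 with P_1(x) = 2 - 5/x and P_2(x) = -2 - 2/x + 8/x^2.
x = 0 is a singular point because the y'-coefficient 2 - 5/x has a pole at x = 0 and the y-coefficient -2 - 2/x + 8/x^2 has a pole at x = 0.
It is a regular singular point because x P_1(x) = p(x) = 2x - 5 and x^2 P_2(x) = q(x) = -2x^2 - 2x + 8 are polynomials, hence analytic at x = 0.
p(0) = -5,  q(0) = 8.
Indicial equation: r(r-1) + p(0) r + q(0) = 0, i.e. r^2 + (p(0) - 1) r + q(0) = 0, i.e. r^2 - 6 r + 8 = 0.
Discriminant: (-6)^2 - 4(8) = 4, so r = (6 ± 2)/2.
Solving: r_1 = 4, r_2 = 2.

indicial: r^2 - 6 r + 8 = 0; roots r_1 = 4, r_2 = 2


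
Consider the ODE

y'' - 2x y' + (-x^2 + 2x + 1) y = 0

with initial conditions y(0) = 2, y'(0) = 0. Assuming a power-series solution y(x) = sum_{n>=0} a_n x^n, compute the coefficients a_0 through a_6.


Ansatz: y(x) = sum_{n>=0} a_n x^n, so y'(x) = sum_{n>=1} n a_n x^(n-1) and y''(x) = sum_{n>=2} n(n-1) a_n x^(n-2).
Substitute into P(x) y'' + Q(x) y' + R(x) y = 0 with P(x) = 1, Q(x) = -2x, R(x) = -x^2 + 2x + 1, and match powers of x.
Initial conditions: a_0 = 2, a_1 = 0.
Setting the coefficient of each power of x to zero and solving order by order (substituting the coefficients already found):
  x^0: 2 a_2 + a_0 = 0  ->  2 a_2 = -a_0 = -2  ->  a_2 = -1
  x^1: 6 a_3 - a_1 + 2 a_0 = 0  ->  6 a_3 = a_1 - 2 a_0 = -4  ->  a_3 = -2/3
  x^2: 12 a_4 - 3 a_2 + 2 a_1 - a_0 = 0  ->  12 a_4 = 3 a_2 - 2 a_1 + a_0 = -1  ->  a_4 = -1/12
  x^3: 20 a_5 - 5 a_3 + 2 a_2 - a_1 = 0  ->  20 a_5 = 5 a_3 - 2 a_2 + a_1 = -4/3  ->  a_5 = -1/15
  x^4: 30 a_6 - 7 a_4 + 2 a_3 - a_2 = 0  ->  30 a_6 = 7 a_4 - 2 a_3 + a_2 = -1/4  ->  a_6 = -1/120
Truncated series: y(x) = 2 - x^2 - (2/3) x^3 - (1/12) x^4 - (1/15) x^5 - (1/120) x^6 + O(x^7).

a_0 = 2; a_1 = 0; a_2 = -1; a_3 = -2/3; a_4 = -1/12; a_5 = -1/15; a_6 = -1/120


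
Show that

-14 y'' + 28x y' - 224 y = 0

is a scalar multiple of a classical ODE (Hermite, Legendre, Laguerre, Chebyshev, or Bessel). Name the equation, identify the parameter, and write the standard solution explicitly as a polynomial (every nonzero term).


All three coefficients share the factor -14; dividing through by -14 gives  y'' - 2x y' + 16 y = 0.
This matches the Hermite equation y'' - 2x y' + 2n y = 0 with 2n = 16, so n = 8; the polynomial solution is H_8(x).
With y = sum_k a_k x^k, matching x^k gives (k+2)(k+1) a_{k+2} = 2(k - n) a_k = 2(k - 8) a_k. The right side vanishes at k = 8, so the series with the parity of 8 terminates at degree 8.
Standard normalization: leading coefficient of H_n is 2^n, so a_8 = 2^8 = 256. Work downward with a_k = (k+1)(k+2) a_{k+2} / (2(k - n)):
  a_6 = (7)(8)(256) / (2(6 - 8)) = 14336/(-4) = -3584
  a_4 = (5)(6)(-3584) / (2(4 - 8)) = -107520/(-8) = 13440
  a_2 = (3)(4)(13440) / (2(2 - 8)) = 161280/(-12) = -13440
  a_0 = (1)(2)(-13440) / (2(0 - 8)) = -26880/(-16) = 1680
Hence H_8(x) = 256 x^8 - 3584 x^6 + 13440 x^4 - 13440 x^2 + 1680.

H_8(x); series = 256 x^8 - 3584 x^6 + 13440 x^4 - 13440 x^2 + 1680


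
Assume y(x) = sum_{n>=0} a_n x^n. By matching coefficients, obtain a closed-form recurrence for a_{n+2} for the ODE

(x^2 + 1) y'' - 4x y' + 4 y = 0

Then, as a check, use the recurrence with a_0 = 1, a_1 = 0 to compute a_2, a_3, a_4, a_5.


Substitute y = sum_n a_n x^n.
(1 + 1 x^2) y'' contributes (n+2)(n+1) a_{n+2} + n(n-1) a_n at x^n.
-4 x y'(x) contributes -4 n a_n at x^n.
4 y(x) contributes 4 a_n at x^n.
Matching x^n: (n+2)(n+1) a_{n+2} + (n(n-1) - 4 n + 4) a_n = 0.
Thus a_{n+2} = (-n(n-1) + 4 n - 4) / ((n+1)(n+2)) * a_n.

Check with a_0 = 1, a_1 = 0 (apply the recurrence for n = 0, 1, 2, 3): a_0 = 1, a_1 = 0, a_2 = -2, a_3 = 0, a_4 = -1/3, a_5 = 0.

a_(n+2) = (-n(n-1) + 4 n - 4) / ((n+1)(n+2)) * a_n; check: a_0 = 1, a_1 = 0, a_2 = -2, a_3 = 0, a_4 = -1/3, a_5 = 0


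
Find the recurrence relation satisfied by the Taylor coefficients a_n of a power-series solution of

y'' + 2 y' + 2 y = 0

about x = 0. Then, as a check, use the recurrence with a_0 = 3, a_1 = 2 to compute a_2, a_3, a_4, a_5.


Substitute y = sum_n a_n x^n.
y''(x) has coefficient (n+2)(n+1) a_{n+2} at x^n;
2 y'(x) has coefficient 2 (n+1) a_{n+1} at x^n;
2 y(x) has coefficient 2 a_n at x^n.
Matching x^n: (n+2)(n+1) a_{n+2} + 2 (n+1) a_{n+1} + 2 a_n = 0.
Thus a_{n+2} = [-2 (n+1) a_{n+1} - 2 a_n] / ((n+1)(n+2)).

Check with a_0 = 3, a_1 = 2 (apply the recurrence for n = 0, 1, 2, 3): a_0 = 3, a_1 = 2, a_2 = -5, a_3 = 8/3, a_4 = -1/2, a_5 = -1/15.

a_(n+2) = [-2 (n+1) a_(n+1) - 2 a_n] / ((n+1)(n+2)); check: a_0 = 3, a_1 = 2, a_2 = -5, a_3 = 8/3, a_4 = -1/2, a_5 = -1/15


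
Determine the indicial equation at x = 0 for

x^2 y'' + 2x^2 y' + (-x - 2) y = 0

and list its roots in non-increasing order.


Divide by x^2 to reach normal form y'' + P_1(x) y' + P_2(x) y = 0 with P_1(x) = 2 and P_2(x) = -1/x - 2/x^2.
x = 0 is a singular point because the y-coefficient -1/x - 2/x^2 has a pole at x = 0.
It is a regular singular point because x P_1(x) = p(x) = 2x and x^2 P_2(x) = q(x) = -x - 2 are polynomials, hence analytic at x = 0.
p(0) = 0,  q(0) = -2.
Indicial equation: r(r-1) + p(0) r + q(0) = 0, i.e. r^2 + (p(0) - 1) r + q(0) = 0, i.e. r^2 - 1 r - 2 = 0.
Discriminant: (-1)^2 - 4(-2) = 9, so r = (1 ± 3)/2.
Solving: r_1 = 2, r_2 = -1.

indicial: r^2 - 1 r - 2 = 0; roots r_1 = 2, r_2 = -1


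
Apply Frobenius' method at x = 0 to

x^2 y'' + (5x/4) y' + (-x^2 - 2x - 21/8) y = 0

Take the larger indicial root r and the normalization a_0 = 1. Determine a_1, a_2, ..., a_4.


Write in Frobenius form y'' + (p(x)/x) y' + (q(x)/x^2) y = 0:
  p(x) = 5/4,  q(x) = -x^2 - 2x - 21/8.
Indicial equation: r(r-1) + (5/4) r + (-21/8) = 0 -> roots r_1 = 3/2, r_2 = -7/4.
Take r = r_1 = 3/2. Let y(x) = x^r sum_{n>=0} a_n x^n with a_0 = 1.
Substitute y = x^r sum a_n x^n and match x^{r+n}. The recurrence is
  D(n) a_n - 2 a_{n-1} - 1 a_{n-2} = 0,  where D(n) = (r+n)(r+n-1) + (5/4)(r+n) + (-21/8).
  a_n = [2 a_{n-1} + 1 a_{n-2}] / D(n).
Since the indicial polynomial factors as (r - r_1)(r - r_2), D(n) = (r_1 + n - r_1)(r_1 + n - r_2) = n(n + 13/4).
Evaluating step by step (a_0 = 1):
  n = 1: D(1) = 1(1 + 13/4) = 17/4; numerator = 2(1) = 2; a_1 = (2)/(17/4) = 8/17
  n = 2: D(2) = 2(2 + 13/4) = 21/2; numerator = 2(8/17) + 1(1) = 33/17; a_2 = (33/17)/(21/2) = 22/119
  n = 3: D(3) = 3(3 + 13/4) = 75/4; numerator = 2(22/119) + 1(8/17) = 100/119; a_3 = (100/119)/(75/4) = 16/357
  n = 4: D(4) = 4(4 + 13/4) = 29; numerator = 2(16/357) + 1(22/119) = 14/51; a_4 = (14/51)/(29) = 14/1479

r = 3/2; a_0 = 1; a_1 = 8/17; a_2 = 22/119; a_3 = 16/357; a_4 = 14/1479


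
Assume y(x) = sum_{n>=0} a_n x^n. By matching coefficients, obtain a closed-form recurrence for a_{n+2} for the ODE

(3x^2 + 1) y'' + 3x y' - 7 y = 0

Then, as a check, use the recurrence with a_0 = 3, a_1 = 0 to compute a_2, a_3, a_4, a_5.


Substitute y = sum_n a_n x^n.
(1 + 3 x^2) y'' contributes (n+2)(n+1) a_{n+2} + 3 n(n-1) a_n at x^n.
3 x y'(x) contributes 3 n a_n at x^n.
-7 y(x) contributes -7 a_n at x^n.
Matching x^n: (n+2)(n+1) a_{n+2} + (3 n(n-1) + 3 n - 7) a_n = 0.
Thus a_{n+2} = (-3 n(n-1) - 3 n + 7) / ((n+1)(n+2)) * a_n.

Check with a_0 = 3, a_1 = 0 (apply the recurrence for n = 0, 1, 2, 3): a_0 = 3, a_1 = 0, a_2 = 21/2, a_3 = 0, a_4 = -35/8, a_5 = 0.

a_(n+2) = (-3 n(n-1) - 3 n + 7) / ((n+1)(n+2)) * a_n; check: a_0 = 3, a_1 = 0, a_2 = 21/2, a_3 = 0, a_4 = -35/8, a_5 = 0


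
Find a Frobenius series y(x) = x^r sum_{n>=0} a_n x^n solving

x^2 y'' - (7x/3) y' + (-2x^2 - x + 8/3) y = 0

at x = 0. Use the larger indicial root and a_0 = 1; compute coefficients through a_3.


Write in Frobenius form y'' + (p(x)/x) y' + (q(x)/x^2) y = 0:
  p(x) = -7/3,  q(x) = -2x^2 - x + 8/3.
Indicial equation: r(r-1) + (-7/3) r + (8/3) = 0 -> roots r_1 = 2, r_2 = 4/3.
Take r = r_1 = 2. Let y(x) = x^r sum_{n>=0} a_n x^n with a_0 = 1.
Substitute y = x^r sum a_n x^n and match x^{r+n}. The recurrence is
  D(n) a_n - 1 a_{n-1} - 2 a_{n-2} = 0,  where D(n) = (r+n)(r+n-1) + (-7/3)(r+n) + (8/3).
  a_n = [1 a_{n-1} + 2 a_{n-2}] / D(n).
Since the indicial polynomial factors as (r - r_1)(r - r_2), D(n) = (r_1 + n - r_1)(r_1 + n - r_2) = n(n + 2/3).
Evaluating step by step (a_0 = 1):
  n = 1: D(1) = 1(1 + 2/3) = 5/3; numerator = 1(1) = 1; a_1 = (1)/(5/3) = 3/5
  n = 2: D(2) = 2(2 + 2/3) = 16/3; numerator = 1(3/5) + 2(1) = 13/5; a_2 = (13/5)/(16/3) = 39/80
  n = 3: D(3) = 3(3 + 2/3) = 11; numerator = 1(39/80) + 2(3/5) = 27/16; a_3 = (27/16)/(11) = 27/176

r = 2; a_0 = 1; a_1 = 3/5; a_2 = 39/80; a_3 = 27/176


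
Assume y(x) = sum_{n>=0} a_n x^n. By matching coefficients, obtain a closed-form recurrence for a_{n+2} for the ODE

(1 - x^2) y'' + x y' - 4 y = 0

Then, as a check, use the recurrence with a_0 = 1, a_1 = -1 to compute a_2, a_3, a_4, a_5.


Substitute y = sum_n a_n x^n.
(1 - 1 x^2) y'' contributes (n+2)(n+1) a_{n+2} - n(n-1) a_n at x^n.
x y'(x) contributes n a_n at x^n.
-4 y(x) contributes -4 a_n at x^n.
Matching x^n: (n+2)(n+1) a_{n+2} + (-n(n-1) + n - 4) a_n = 0.
Thus a_{n+2} = (n(n-1) - n + 4) / ((n+1)(n+2)) * a_n.

Check with a_0 = 1, a_1 = -1 (apply the recurrence for n = 0, 1, 2, 3): a_0 = 1, a_1 = -1, a_2 = 2, a_3 = -1/2, a_4 = 2/3, a_5 = -7/40.

a_(n+2) = (n(n-1) - n + 4) / ((n+1)(n+2)) * a_n; check: a_0 = 1, a_1 = -1, a_2 = 2, a_3 = -1/2, a_4 = 2/3, a_5 = -7/40


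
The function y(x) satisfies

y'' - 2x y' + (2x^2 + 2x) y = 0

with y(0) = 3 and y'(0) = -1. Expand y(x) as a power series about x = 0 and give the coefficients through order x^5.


Ansatz: y(x) = sum_{n>=0} a_n x^n, so y'(x) = sum_{n>=1} n a_n x^(n-1) and y''(x) = sum_{n>=2} n(n-1) a_n x^(n-2).
Substitute into P(x) y'' + Q(x) y' + R(x) y = 0 with P(x) = 1, Q(x) = -2x, R(x) = 2x^2 + 2x, and match powers of x.
Initial conditions: a_0 = 3, a_1 = -1.
Setting the coefficient of each power of x to zero and solving order by order (substituting the coefficients already found):
  x^0: 2 a_2 = 0  ->  a_2 = 0
  x^1: 6 a_3 - 2 a_1 + 2 a_0 = 0  ->  6 a_3 = 2 a_1 - 2 a_0 = -8  ->  a_3 = -4/3
  x^2: 12 a_4 - 4 a_2 + 2 a_1 + 2 a_0 = 0  ->  12 a_4 = 4 a_2 - 2 a_1 - 2 a_0 = -4  ->  a_4 = -1/3
  x^3: 20 a_5 - 6 a_3 + 2 a_2 + 2 a_1 = 0  ->  20 a_5 = 6 a_3 - 2 a_2 - 2 a_1 = -6  ->  a_5 = -3/10
Truncated series: y(x) = 3 - x - (4/3) x^3 - (1/3) x^4 - (3/10) x^5 + O(x^6).

a_0 = 3; a_1 = -1; a_2 = 0; a_3 = -4/3; a_4 = -1/3; a_5 = -3/10


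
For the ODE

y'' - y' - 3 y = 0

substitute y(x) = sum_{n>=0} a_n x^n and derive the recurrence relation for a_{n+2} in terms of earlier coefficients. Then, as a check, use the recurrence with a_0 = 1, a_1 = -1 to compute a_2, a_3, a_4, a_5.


Substitute y = sum_n a_n x^n.
y''(x) has coefficient (n+2)(n+1) a_{n+2} at x^n;
-y'(x) has coefficient -(n+1) a_{n+1} at x^n;
-3 y(x) has coefficient -3 a_n at x^n.
Matching x^n: (n+2)(n+1) a_{n+2} - (n+1) a_{n+1} - 3 a_n = 0.
Thus a_{n+2} = [(n+1) a_{n+1} + 3 a_n] / ((n+1)(n+2)).

Check with a_0 = 1, a_1 = -1 (apply the recurrence for n = 0, 1, 2, 3): a_0 = 1, a_1 = -1, a_2 = 1, a_3 = -1/6, a_4 = 5/24, a_5 = 1/60.

a_(n+2) = [(n+1) a_(n+1) + 3 a_n] / ((n+1)(n+2)); check: a_0 = 1, a_1 = -1, a_2 = 1, a_3 = -1/6, a_4 = 5/24, a_5 = 1/60


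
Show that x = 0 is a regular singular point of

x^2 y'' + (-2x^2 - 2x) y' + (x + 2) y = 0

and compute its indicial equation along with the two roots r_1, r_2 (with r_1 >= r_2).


Divide by x^2 to reach normal form y'' + P_1(x) y' + P_2(x) y = 0 with P_1(x) = -2 - 2/x and P_2(x) = 1/x + 2/x^2.
x = 0 is a singular point because the y'-coefficient -2 - 2/x has a pole at x = 0 and the y-coefficient 1/x + 2/x^2 has a pole at x = 0.
It is a regular singular point because x P_1(x) = p(x) = -2x - 2 and x^2 P_2(x) = q(x) = x + 2 are polynomials, hence analytic at x = 0.
p(0) = -2,  q(0) = 2.
Indicial equation: r(r-1) + p(0) r + q(0) = 0, i.e. r^2 + (p(0) - 1) r + q(0) = 0, i.e. r^2 - 3 r + 2 = 0.
Discriminant: (-3)^2 - 4(2) = 1, so r = (3 ± 1)/2.
Solving: r_1 = 2, r_2 = 1.

indicial: r^2 - 3 r + 2 = 0; roots r_1 = 2, r_2 = 1
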